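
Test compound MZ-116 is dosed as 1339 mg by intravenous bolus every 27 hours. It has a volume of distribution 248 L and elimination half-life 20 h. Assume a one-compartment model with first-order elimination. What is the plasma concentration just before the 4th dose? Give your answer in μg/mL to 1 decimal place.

f = (1/2)^(τ/t½) = (1/2)^(27/20) ≈ 0.3923.
C₀ = D/Vd = 1339/248 ≈ 5.399 μg/mL.
Before the 4th dose, 3 doses have been given. Superposition: Cmin = C₀·(f + f² + … + f^3).
≈ 5.399 × (0.3923 + 0.1539 + 0.0604) ≈ 5.399 × 0.6066 ≈ 3.275 μg/mL.

3.3 μg/mL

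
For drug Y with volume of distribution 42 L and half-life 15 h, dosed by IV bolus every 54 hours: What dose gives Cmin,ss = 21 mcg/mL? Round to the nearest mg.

τ/t½ = 54/15 ≈ 3.6, so f = (1/2)^(54/15) ≈ 0.082469.
Cmin,ss = (D/Vd)·f/(1−f), so D = Cmin,ss·Vd·(1−f)/f.
D = 21 × 42 × (1−f)/f ≈ 21 × 42 × 11.12577 ≈ 9812.93 mg.

9813 mg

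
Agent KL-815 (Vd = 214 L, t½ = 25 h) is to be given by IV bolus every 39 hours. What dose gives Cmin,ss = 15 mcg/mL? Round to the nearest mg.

6255 mg

τ/t½ = 39/25 ≈ 1.56, so f = (1/2)^(39/25) ≈ 0.339151.
Cmin,ss = (D/Vd)·f/(1−f), so D = Cmin,ss·Vd·(1−f)/f.
D = 15 × 214 × (1−f)/f ≈ 15 × 214 × 1.94854 ≈ 6254.81 mg.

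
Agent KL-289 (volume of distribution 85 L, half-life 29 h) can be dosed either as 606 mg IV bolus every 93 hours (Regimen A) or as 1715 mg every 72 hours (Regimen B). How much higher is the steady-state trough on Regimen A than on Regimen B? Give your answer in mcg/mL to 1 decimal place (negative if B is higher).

-3.5 mcg/mL

Regimen A: f = (1/2)^(93/29) ≈ 0.1083; Cmin,ss = (606/85)·f/(1−f) ≈ 0.866 mcg/mL.
Regimen B: f = (1/2)^(72/29) ≈ 0.1789; Cmin,ss = (1715/85)·f/(1−f) ≈ 4.396 mcg/mL.
Difference ≈ 0.866 − 4.396 ≈ -3.530 mcg/mL.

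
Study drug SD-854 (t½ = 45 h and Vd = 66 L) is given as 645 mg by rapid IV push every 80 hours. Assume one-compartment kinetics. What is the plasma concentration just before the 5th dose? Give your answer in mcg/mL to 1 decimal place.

4.0 mcg/mL

f = (1/2)^(τ/t½) = (1/2)^(80/45) ≈ 0.2916.
C₀ = D/Vd = 645/66 ≈ 9.773 mcg/mL.
Before the 5th dose, 4 doses have been given. Superposition: Cmin = C₀·(f + f² + … + f^4).
≈ 9.773 × (0.2916 + 0.0850 + 0.0248 + 0.0072) ≈ 9.773 × 0.4086 ≈ 3.993 mcg/mL.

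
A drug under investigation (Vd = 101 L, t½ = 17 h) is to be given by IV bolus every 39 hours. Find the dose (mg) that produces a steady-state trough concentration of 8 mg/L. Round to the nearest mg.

τ/t½ = 39/17 ≈ 2.2941, so f = (1/2)^(39/17) ≈ 0.203893.
Cmin,ss = (D/Vd)·f/(1−f), so D = Cmin,ss·Vd·(1−f)/f.
D = 8 × 101 × (1−f)/f ≈ 8 × 101 × 3.90453 ≈ 3154.86 mg.

3155 mg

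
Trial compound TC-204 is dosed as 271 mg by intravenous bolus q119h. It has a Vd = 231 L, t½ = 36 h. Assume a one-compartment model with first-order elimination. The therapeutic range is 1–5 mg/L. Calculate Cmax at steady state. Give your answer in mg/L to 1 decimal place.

1.3 mg/L

Over one 119-h interval, 119/36 ≈ 3.3056 half-lives elapse, leaving f ≈ 0.1011 of each dose.
Accumulation ratio R = 1/(1 − f) ≈ 1/0.8989 ≈ 1.1125.
Single-dose peak C₀ = D/Vd = 271/231 ≈ 1.173 mg/L.
Steady-state peak Cmax,ss = C₀·R ≈ 1.173 × 1.1125 ≈ 1.305 mg/L.
Peak 1.3 mg/L vs MTC 5 mg/L: below toxic threshold.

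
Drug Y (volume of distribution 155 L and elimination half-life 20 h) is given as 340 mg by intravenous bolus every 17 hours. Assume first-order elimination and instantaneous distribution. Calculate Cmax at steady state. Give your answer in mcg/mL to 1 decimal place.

4.9 mcg/mL

τ/t½ = 17/20 ≈ 0.85, so fraction remaining f = (1/2)^(17/20) ≈ 0.5548.
Accumulation ratio R = 1/(1 − f) ≈ 1/0.4452 ≈ 2.2462.
Single-dose peak C₀ = D/Vd = 340/155 ≈ 2.194 mcg/mL.
Steady-state peak Cmax,ss = C₀·R ≈ 2.194 × 2.2462 ≈ 4.928 mcg/mL.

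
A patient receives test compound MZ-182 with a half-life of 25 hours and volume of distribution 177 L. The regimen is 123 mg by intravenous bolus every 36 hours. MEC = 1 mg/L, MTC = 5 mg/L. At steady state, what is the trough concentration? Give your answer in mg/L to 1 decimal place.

0.4 mg/L

τ/t½ = 36/25 ≈ 1.44, so fraction remaining f = (1/2)^(36/25) ≈ 0.3686.
Single-dose peak C₀ = D/Vd = 123/177 ≈ 0.695 mg/L.
Steady-state trough Cmin,ss = C₀·f/(1−f) ≈ 0.695 × 0.3686/0.6314 ≈ 0.406 mg/L.
Trough 0.4 mg/L vs MEC 1 mg/L: subtherapeutic.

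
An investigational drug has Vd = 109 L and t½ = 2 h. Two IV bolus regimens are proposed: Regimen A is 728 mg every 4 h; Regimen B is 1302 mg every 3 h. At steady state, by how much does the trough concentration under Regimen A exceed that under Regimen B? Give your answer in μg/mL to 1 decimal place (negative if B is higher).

-4.3 μg/mL

Regimen A: f = (1/2)^(4/2) ≈ 0.2500; Cmin,ss = (728/109)·f/(1−f) ≈ 2.226 μg/mL.
Regimen B: f = (1/2)^(3/2) ≈ 0.3536; Cmin,ss = (1302/109)·f/(1−f) ≈ 6.534 μg/mL.
Difference ≈ 2.226 − 6.534 ≈ -4.308 μg/mL.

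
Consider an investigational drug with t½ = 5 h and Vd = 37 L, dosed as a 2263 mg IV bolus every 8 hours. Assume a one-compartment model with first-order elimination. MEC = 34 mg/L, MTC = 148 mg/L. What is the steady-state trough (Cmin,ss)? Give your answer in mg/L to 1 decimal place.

30.1 mg/L

Over one 8-h interval, 8/5 ≈ 1.6 half-lives elapse, leaving f ≈ 0.3299 of each dose.
Accumulation ratio R = 1/(1 − f) ≈ 1/0.6701 ≈ 1.4923.
Single-dose peak C₀ = D/Vd = 2263/37 ≈ 61.162 mg/L.
Cmax,ss = C₀/(1 − f) ≈ 61.162/0.6701 ≈ 91.273 mg/L.
Steady-state trough Cmin,ss = Cmax,ss·f ≈ 91.273 × 0.3299 ≈ 30.111 mg/L.
Trough 30.1 mg/L vs MEC 34 mg/L: subtherapeutic.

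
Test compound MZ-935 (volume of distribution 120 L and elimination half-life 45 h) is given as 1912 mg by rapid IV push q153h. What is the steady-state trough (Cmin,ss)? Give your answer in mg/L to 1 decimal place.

1.7 mg/L

τ/t½ = 153/45 ≈ 3.4, so fraction remaining f = (1/2)^(153/45) ≈ 0.0947.
Accumulation ratio R = 1/(1 − f) ≈ 1/0.9053 ≈ 1.1046.
Single-dose peak C₀ = D/Vd = 1912/120 ≈ 15.933 mg/L.
Cmax,ss = C₀/(1 − f) ≈ 15.933/0.9053 ≈ 17.600 mg/L.
Steady-state trough Cmin,ss = Cmax,ss·f ≈ 17.600 × 0.0947 ≈ 1.667 mg/L.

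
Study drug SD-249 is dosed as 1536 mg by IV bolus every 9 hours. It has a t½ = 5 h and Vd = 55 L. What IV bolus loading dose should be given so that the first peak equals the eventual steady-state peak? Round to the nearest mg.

2155 mg

f = (1/2)^(9/5) ≈ 0.287175; accumulation ratio R = 1/(1−f) ≈ 1.40287.
Loading dose to hit Cmax,ss on first dose: D_load = D_maint·R ≈ 1536 × 1.40287 ≈ 2154.81 mg.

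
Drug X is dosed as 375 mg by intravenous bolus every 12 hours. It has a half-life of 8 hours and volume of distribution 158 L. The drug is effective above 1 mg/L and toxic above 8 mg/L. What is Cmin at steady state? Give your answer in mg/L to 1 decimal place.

1.3 mg/L

Over one 12-h interval, 12/8 ≈ 1.5 half-lives elapse, leaving f ≈ 0.3536 of each dose.
At steady state, accumulation factor R = 1/(1 − e^(−kτ)) ≈ 1.5470.
Single-dose peak C₀ = D/Vd = 375/158 ≈ 2.373 mg/L.
Steady-state peak Cmax,ss = C₀·R ≈ 2.373 × 1.5470 ≈ 3.671 mg/L.
One interval later, Cmin,ss = Cmax,ss·e^(−kτ) ≈ 3.671 × 0.3536 ≈ 1.298 mg/L.
Trough 1.3 mg/L vs MEC 1 mg/L: adequate.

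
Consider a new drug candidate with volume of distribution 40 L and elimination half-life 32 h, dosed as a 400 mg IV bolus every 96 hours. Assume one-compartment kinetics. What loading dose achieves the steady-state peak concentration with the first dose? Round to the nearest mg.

457 mg

f = (1/2)^(96/32) ≈ 0.125000; accumulation ratio R = 1/(1−f) ≈ 1.14286.
Loading dose to hit Cmax,ss on first dose: D_load = D_maint·R ≈ 400 × 1.14286 ≈ 457.14 mg.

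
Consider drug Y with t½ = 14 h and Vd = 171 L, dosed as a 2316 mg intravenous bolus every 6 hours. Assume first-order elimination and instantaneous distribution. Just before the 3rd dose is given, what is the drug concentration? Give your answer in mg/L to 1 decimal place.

17.5 mg/L

f = (1/2)^(τ/t½) = (1/2)^(6/14) ≈ 0.7430.
C₀ = D/Vd = 2316/171 ≈ 13.544 mg/L.
Before the 3rd dose, 2 doses have been given. Superposition: Cmin = C₀·(f + f²).
≈ 13.544 × (0.7430 + 0.5520) ≈ 13.544 × 1.2950 ≈ 17.539 mg/L.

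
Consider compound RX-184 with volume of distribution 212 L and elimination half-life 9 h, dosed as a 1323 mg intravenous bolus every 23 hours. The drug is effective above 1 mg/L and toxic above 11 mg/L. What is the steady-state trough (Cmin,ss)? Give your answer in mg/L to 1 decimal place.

k = ln2/t½ = ln2/9 ≈ 0.077016 h⁻¹; fraction remaining f = e^(−kτ) = e^(−0.077016×23) ≈ 0.1701.
Each bolus raises the concentration by D/Vd = 1323/212 ≈ 6.241 mg/L.
Steady-state trough Cmin,ss = C₀·f/(1−f) ≈ 6.241 × 0.1701/0.8299 ≈ 1.279 mg/L.
Trough 1.3 mg/L vs MEC 1 mg/L: adequate.

1.3 mg/L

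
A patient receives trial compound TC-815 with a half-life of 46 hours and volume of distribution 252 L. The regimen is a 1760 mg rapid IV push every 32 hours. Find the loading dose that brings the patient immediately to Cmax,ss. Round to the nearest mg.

4600 mg

f = (1/2)^(32/46) ≈ 0.617430; accumulation ratio R = 1/(1−f) ≈ 2.61390.
Loading dose to hit Cmax,ss on first dose: D_load = D_maint·R ≈ 1760 × 2.61390 ≈ 4600.46 mg.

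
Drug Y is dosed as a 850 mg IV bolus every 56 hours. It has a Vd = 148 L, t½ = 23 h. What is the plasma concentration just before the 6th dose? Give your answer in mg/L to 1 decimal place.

f = (1/2)^(τ/t½) = (1/2)^(56/23) ≈ 0.1850.
C₀ = D/Vd = 850/148 ≈ 5.743 mg/L.
Before the 6th dose, 5 doses have been given. Superposition: Cmin = C₀·(f + f² + … + f^5).
≈ 5.743 × (0.1850 + 0.0342 + 0.0063 + 0.0012 + 0.0002) ≈ 5.743 × 0.2269 ≈ 1.303 mg/L.

1.3 mg/L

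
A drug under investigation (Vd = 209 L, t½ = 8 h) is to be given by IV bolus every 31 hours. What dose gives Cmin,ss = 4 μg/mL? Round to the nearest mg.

τ/t½ = 31/8 ≈ 3.875, so f = (1/2)^(31/8) ≈ 0.068157.
Cmin,ss = (D/Vd)·f/(1−f), so D = Cmin,ss·Vd·(1−f)/f.
D = 4 × 209 × (1−f)/f ≈ 4 × 209 × 13.67201 ≈ 11429.80 mg.

11430 mg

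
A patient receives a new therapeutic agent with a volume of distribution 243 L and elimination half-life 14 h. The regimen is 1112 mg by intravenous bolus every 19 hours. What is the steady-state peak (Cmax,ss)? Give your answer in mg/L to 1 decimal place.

k = ln2/t½ = ln2/14 ≈ 0.049511 h⁻¹; fraction remaining f = e^(−kτ) = e^(−0.049511×19) ≈ 0.3904.
Accumulation ratio R = 1/(1 − f) ≈ 1/0.6096 ≈ 1.6404.
Single-dose peak C₀ = D/Vd = 1112/243 ≈ 4.576 mg/L.
Steady-state peak Cmax,ss = C₀·R ≈ 4.576 × 1.6404 ≈ 7.506 mg/L.

7.5 mg/L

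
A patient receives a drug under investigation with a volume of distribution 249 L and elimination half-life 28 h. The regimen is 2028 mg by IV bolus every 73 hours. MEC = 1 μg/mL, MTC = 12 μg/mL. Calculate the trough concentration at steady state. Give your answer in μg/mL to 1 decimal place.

τ/t½ = 73/28 ≈ 2.6071, so fraction remaining f = (1/2)^(73/28) ≈ 0.1641.
Accumulation ratio R = 1/(1 − f) ≈ 1/0.8359 ≈ 1.1963.
Single-dose peak C₀ = D/Vd = 2028/249 ≈ 8.145 μg/mL.
Cmax,ss = C₀/(1 − f) ≈ 8.145/0.8359 ≈ 9.744 μg/mL.
Steady-state trough Cmin,ss = Cmax,ss·f ≈ 9.744 × 0.1641 ≈ 1.599 μg/mL.
Trough 1.6 μg/mL vs MEC 1 μg/mL: adequate.

1.6 μg/mL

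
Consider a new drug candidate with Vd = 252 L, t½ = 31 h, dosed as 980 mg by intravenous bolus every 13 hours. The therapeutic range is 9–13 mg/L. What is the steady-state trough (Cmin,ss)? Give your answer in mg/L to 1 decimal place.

τ/t½ = 13/31 ≈ 0.41935, so fraction remaining f = (1/2)^(13/31) ≈ 0.7478.
Accumulation ratio R = 1/(1 − f) ≈ 1/0.2522 ≈ 3.9651.
Single-dose peak C₀ = D/Vd = 980/252 ≈ 3.889 mg/L.
Steady-state peak Cmax,ss = C₀·R ≈ 3.889 × 3.9651 ≈ 15.420 mg/L.
Steady-state trough Cmin,ss = Cmax,ss·f ≈ 15.420 × 0.7478 ≈ 11.531 mg/L.
Trough 11.5 mg/L vs MEC 9 mg/L: adequate.

11.5 mg/L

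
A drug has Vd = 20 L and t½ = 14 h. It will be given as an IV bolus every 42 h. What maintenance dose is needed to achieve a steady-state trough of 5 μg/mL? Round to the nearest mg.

τ/t½ = 42/14 ≈ 3, so f = (1/2)^(42/14) ≈ 0.125000.
Cmin,ss = (D/Vd)·f/(1−f), so D = Cmin,ss·Vd·(1−f)/f.
D = 5 × 20 × (1−f)/f ≈ 5 × 20 × 7.00000 ≈ 700.00 mg.

700 mg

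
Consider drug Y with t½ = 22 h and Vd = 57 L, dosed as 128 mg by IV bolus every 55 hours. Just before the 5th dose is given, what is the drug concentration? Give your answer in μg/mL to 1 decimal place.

0.5 μg/mL

f = (1/2)^(τ/t½) = (1/2)^(55/22) ≈ 0.1768.
C₀ = D/Vd = 128/57 ≈ 2.246 μg/mL.
Before the 5th dose, 4 doses have been given. Superposition: Cmin = C₀·(f + f² + … + f^4).
≈ 2.246 × (0.1768 + 0.0313 + 0.0055 + 0.0010) ≈ 2.246 × 0.2146 ≈ 0.482 μg/mL.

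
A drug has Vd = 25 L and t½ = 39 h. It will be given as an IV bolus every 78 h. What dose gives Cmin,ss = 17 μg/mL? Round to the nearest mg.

1275 mg

τ/t½ = 78/39 ≈ 2, so f = (1/2)^(78/39) ≈ 0.250000.
Cmin,ss = (D/Vd)·f/(1−f), so D = Cmin,ss·Vd·(1−f)/f.
D = 17 × 25 × (1−f)/f ≈ 17 × 25 × 3.00000 ≈ 1275.00 mg.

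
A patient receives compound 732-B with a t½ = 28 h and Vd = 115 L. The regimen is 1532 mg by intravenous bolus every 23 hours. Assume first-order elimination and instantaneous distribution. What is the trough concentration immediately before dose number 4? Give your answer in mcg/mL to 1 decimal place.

14.2 mcg/mL

f = (1/2)^(τ/t½) = (1/2)^(23/28) ≈ 0.5659.
C₀ = D/Vd = 1532/115 ≈ 13.322 mcg/mL.
Before the 4th dose, 3 doses have been given. Superposition: Cmin = C₀·(f + f² + … + f^3).
≈ 13.322 × (0.5659 + 0.3202 + 0.1812) ≈ 13.322 × 1.0673 ≈ 14.219 mcg/mL.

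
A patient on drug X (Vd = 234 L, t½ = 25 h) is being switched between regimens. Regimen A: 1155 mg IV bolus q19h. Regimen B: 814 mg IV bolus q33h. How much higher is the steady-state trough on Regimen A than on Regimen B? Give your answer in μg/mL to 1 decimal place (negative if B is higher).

4.8 μg/mL

Regimen A: f = (1/2)^(19/25) ≈ 0.5905; Cmin,ss = (1155/234)·f/(1−f) ≈ 7.118 μg/mL.
Regimen B: f = (1/2)^(33/25) ≈ 0.4005; Cmin,ss = (814/234)·f/(1−f) ≈ 2.324 μg/mL.
Difference ≈ 7.118 − 2.324 ≈ 4.794 μg/mL.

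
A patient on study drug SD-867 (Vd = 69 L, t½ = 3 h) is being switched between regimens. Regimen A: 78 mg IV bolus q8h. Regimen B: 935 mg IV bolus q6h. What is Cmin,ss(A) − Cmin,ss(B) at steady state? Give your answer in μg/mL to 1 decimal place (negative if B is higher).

Regimen A: f = (1/2)^(8/3) ≈ 0.1575; Cmin,ss = (78/69)·f/(1−f) ≈ 0.211 μg/mL.
Regimen B: f = (1/2)^(6/3) ≈ 0.2500; Cmin,ss = (935/69)·f/(1−f) ≈ 4.517 μg/mL.
Difference ≈ 0.211 − 4.517 ≈ -4.306 μg/mL.

-4.3 μg/mL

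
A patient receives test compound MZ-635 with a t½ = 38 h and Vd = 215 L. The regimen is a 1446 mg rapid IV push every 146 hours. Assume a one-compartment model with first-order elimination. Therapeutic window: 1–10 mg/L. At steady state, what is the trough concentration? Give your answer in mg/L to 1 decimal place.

Over one 146-h interval, 146/38 ≈ 3.8421 half-lives elapse, leaving f ≈ 0.0697 of each dose.
Single-dose peak C₀ = D/Vd = 1446/215 ≈ 6.726 mg/L.
Steady-state trough Cmin,ss = C₀·f/(1−f) ≈ 6.726 × 0.0697/0.9303 ≈ 0.504 mg/L.
Trough 0.5 mg/L vs MEC 1 mg/L: subtherapeutic.

0.5 mg/L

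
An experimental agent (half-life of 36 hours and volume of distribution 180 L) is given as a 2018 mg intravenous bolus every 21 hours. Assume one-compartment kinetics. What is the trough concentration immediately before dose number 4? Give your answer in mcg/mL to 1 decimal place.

15.8 mcg/mL

f = (1/2)^(τ/t½) = (1/2)^(21/36) ≈ 0.6674.
C₀ = D/Vd = 2018/180 ≈ 11.211 mcg/mL.
Before the 4th dose, 3 doses have been given. Superposition: Cmin = C₀·(f + f² + … + f^3).
≈ 11.211 × (0.6674 + 0.4454 + 0.2973) ≈ 11.211 × 1.4101 ≈ 15.809 mcg/mL.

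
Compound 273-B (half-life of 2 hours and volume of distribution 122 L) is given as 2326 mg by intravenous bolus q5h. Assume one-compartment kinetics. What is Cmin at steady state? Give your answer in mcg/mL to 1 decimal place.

4.1 mcg/mL

Over one 5-h interval, 5/2 ≈ 2.5 half-lives elapse, leaving f ≈ 0.1768 of each dose.
Accumulation ratio R = 1/(1 − f) ≈ 1/0.8232 ≈ 1.2148.
Each bolus raises the concentration by D/Vd = 2326/122 ≈ 19.066 mcg/mL.
Steady-state peak Cmax,ss = C₀·R ≈ 19.066 × 1.2148 ≈ 23.161 mcg/mL.
Steady-state trough Cmin,ss = Cmax,ss·f ≈ 23.161 × 0.1768 ≈ 4.095 mcg/mL.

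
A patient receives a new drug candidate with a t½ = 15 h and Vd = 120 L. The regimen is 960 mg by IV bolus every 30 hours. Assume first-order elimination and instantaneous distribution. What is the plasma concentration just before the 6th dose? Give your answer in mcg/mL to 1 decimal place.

2.7 mcg/mL

f = (1/2)^(τ/t½) = (1/2)^(30/15) ≈ 0.2500.
C₀ = D/Vd = 960/120 ≈ 8.000 mcg/mL.
Before the 6th dose, 5 doses have been given. Superposition: Cmin = C₀·(f + f² + … + f^5).
≈ 8.000 × (0.2500 + 0.0625 + 0.0156 + 0.0039 + 0.0010) ≈ 8.000 × 0.3330 ≈ 2.664 mcg/mL.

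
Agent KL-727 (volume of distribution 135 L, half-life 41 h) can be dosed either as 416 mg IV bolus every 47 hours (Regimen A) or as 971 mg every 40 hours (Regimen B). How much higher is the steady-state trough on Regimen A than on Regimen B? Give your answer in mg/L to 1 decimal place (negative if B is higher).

-4.9 mg/L

Regimen A: f = (1/2)^(47/41) ≈ 0.4518; Cmin,ss = (416/135)·f/(1−f) ≈ 2.540 mg/L.
Regimen B: f = (1/2)^(40/41) ≈ 0.5085; Cmin,ss = (971/135)·f/(1−f) ≈ 7.441 mg/L.
Difference ≈ 2.540 − 7.441 ≈ -4.901 mg/L.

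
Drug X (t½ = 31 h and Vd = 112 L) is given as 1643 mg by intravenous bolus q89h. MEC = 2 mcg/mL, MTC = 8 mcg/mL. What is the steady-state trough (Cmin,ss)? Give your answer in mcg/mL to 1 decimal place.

2.3 mcg/mL

Over one 89-h interval, 89/31 ≈ 2.871 half-lives elapse, leaving f ≈ 0.1367 of each dose.
Accumulation ratio R = 1/(1 − f) ≈ 1/0.8633 ≈ 1.1583.
Each bolus raises the concentration by D/Vd = 1643/112 ≈ 14.670 mcg/mL.
Steady-state peak Cmax,ss = C₀·R ≈ 14.670 × 1.1583 ≈ 16.992 mcg/mL.
Steady-state trough Cmin,ss = Cmax,ss·f ≈ 16.992 × 0.1367 ≈ 2.323 mcg/mL.
Trough 2.3 mcg/mL vs MEC 2 mcg/mL: adequate.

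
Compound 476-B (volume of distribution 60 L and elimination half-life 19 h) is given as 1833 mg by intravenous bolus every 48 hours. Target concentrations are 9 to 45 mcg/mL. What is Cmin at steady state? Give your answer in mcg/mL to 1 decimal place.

6.4 mcg/mL

k = ln2/t½ = ln2/19 ≈ 0.036481 h⁻¹; fraction remaining f = e^(−kτ) = e^(−0.036481×48) ≈ 0.1736.
Each bolus raises the concentration by D/Vd = 1833/60 ≈ 30.550 mcg/mL.
Steady-state trough Cmin,ss = C₀·f/(1−f) ≈ 30.550 × 0.1736/0.8264 ≈ 6.418 mcg/mL.
Trough 6.4 mcg/mL vs MEC 9 mcg/mL: subtherapeutic.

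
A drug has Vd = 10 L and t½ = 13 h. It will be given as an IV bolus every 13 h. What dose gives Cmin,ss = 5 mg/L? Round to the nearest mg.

τ/t½ = 13/13 ≈ 1, so f = (1/2)^(13/13) ≈ 0.500000.
Cmin,ss = (D/Vd)·f/(1−f), so D = Cmin,ss·Vd·(1−f)/f.
D = 5 × 10 × (1−f)/f ≈ 5 × 10 × 1.00000 ≈ 50.00 mg.

50 mg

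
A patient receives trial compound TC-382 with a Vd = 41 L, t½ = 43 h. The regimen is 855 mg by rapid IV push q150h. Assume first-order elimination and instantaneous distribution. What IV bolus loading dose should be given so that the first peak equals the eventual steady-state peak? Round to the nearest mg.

939 mg

f = (1/2)^(150/43) ≈ 0.089104; accumulation ratio R = 1/(1−f) ≈ 1.09782.
Loading dose to hit Cmax,ss on first dose: D_load = D_maint·R ≈ 855 × 1.09782 ≈ 938.64 mg.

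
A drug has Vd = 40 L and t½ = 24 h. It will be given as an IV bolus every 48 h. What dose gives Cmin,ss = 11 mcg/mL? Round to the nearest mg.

1320 mg

τ/t½ = 48/24 ≈ 2, so f = (1/2)^(48/24) ≈ 0.250000.
Cmin,ss = (D/Vd)·f/(1−f), so D = Cmin,ss·Vd·(1−f)/f.
D = 11 × 40 × (1−f)/f ≈ 11 × 40 × 3.00000 ≈ 1320.00 mg.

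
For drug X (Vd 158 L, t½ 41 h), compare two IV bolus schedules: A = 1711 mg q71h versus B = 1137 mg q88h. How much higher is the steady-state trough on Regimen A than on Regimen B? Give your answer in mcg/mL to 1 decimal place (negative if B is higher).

Regimen A: f = (1/2)^(71/41) ≈ 0.3011; Cmin,ss = (1711/158)·f/(1−f) ≈ 4.665 mcg/mL.
Regimen B: f = (1/2)^(88/41) ≈ 0.2259; Cmin,ss = (1137/158)·f/(1−f) ≈ 2.100 mcg/mL.
Difference ≈ 4.665 − 2.100 ≈ 2.565 mcg/mL.

2.6 mcg/mL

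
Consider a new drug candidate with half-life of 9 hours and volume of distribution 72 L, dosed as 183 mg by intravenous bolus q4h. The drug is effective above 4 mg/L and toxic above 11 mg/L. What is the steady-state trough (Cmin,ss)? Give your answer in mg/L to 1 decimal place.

Over one 4-h interval, 4/9 ≈ 0.44444 half-lives elapse, leaving f ≈ 0.7349 of each dose.
Accumulation ratio R = 1/(1 − f) ≈ 1/0.2651 ≈ 3.7722.
Single-dose peak C₀ = D/Vd = 183/72 ≈ 2.542 mg/L.
Steady-state peak Cmax,ss = C₀·R ≈ 2.542 × 3.7722 ≈ 9.589 mg/L.
Steady-state trough Cmin,ss = Cmax,ss·f ≈ 9.589 × 0.7349 ≈ 7.047 mg/L.
Trough 7.0 mg/L vs MEC 4 mg/L: adequate.

7.0 mg/L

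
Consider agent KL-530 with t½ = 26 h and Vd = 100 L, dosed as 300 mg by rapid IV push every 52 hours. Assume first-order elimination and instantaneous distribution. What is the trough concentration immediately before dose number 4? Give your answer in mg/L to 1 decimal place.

f = (1/2)^(τ/t½) = (1/2)^(52/26) ≈ 0.2500.
C₀ = D/Vd = 300/100 ≈ 3.000 mg/L.
Before the 4th dose, 3 doses have been given. Superposition: Cmin = C₀·(f + f² + … + f^3).
≈ 3.000 × (0.2500 + 0.0625 + 0.0156) ≈ 3.000 × 0.3281 ≈ 0.984 mg/L.

1.0 mg/L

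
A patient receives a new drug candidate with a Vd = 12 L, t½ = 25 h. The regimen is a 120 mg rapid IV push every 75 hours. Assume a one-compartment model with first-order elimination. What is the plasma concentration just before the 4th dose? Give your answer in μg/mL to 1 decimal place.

f = (1/2)^(τ/t½) = (1/2)^(75/25) ≈ 0.1250.
C₀ = D/Vd = 120/12 ≈ 10.000 μg/mL.
Before the 4th dose, 3 doses have been given. Superposition: Cmin = C₀·(f + f² + … + f^3).
≈ 10.000 × (0.1250 + 0.0156 + 0.0020) ≈ 10.000 × 0.1426 ≈ 1.426 μg/mL.

1.4 μg/mL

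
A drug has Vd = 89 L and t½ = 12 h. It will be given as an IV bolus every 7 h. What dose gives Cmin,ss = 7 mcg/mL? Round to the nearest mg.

310 mg

τ/t½ = 7/12 ≈ 0.58333, so f = (1/2)^(7/12) ≈ 0.667420.
Cmin,ss = (D/Vd)·f/(1−f), so D = Cmin,ss·Vd·(1−f)/f.
D = 7 × 89 × (1−f)/f ≈ 7 × 89 × 0.49831 ≈ 310.45 mg.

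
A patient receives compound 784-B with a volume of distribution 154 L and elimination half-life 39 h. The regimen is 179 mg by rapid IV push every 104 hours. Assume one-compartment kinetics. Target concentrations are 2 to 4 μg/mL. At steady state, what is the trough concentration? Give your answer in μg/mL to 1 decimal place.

0.2 μg/mL

Over one 104-h interval, 104/39 ≈ 2.6667 half-lives elapse, leaving f ≈ 0.1575 of each dose.
At steady state, accumulation factor R = 1/(1 − e^(−kτ)) ≈ 1.1869.
Each bolus raises the concentration by D/Vd = 179/154 ≈ 1.162 μg/mL.
Cmax,ss = C₀/(1 − f) ≈ 1.162/0.8425 ≈ 1.379 μg/mL.
One interval later, Cmin,ss = Cmax,ss·e^(−kτ) ≈ 1.379 × 0.1575 ≈ 0.217 μg/mL.
Trough 0.2 μg/mL vs MEC 2 μg/mL: subtherapeutic.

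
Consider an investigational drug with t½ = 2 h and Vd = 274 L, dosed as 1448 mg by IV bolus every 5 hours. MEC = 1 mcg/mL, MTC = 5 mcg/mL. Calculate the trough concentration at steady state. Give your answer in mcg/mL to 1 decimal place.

Over one 5-h interval, 5/2 ≈ 2.5 half-lives elapse, leaving f ≈ 0.1768 of each dose.
At steady state, accumulation factor R = 1/(1 − e^(−kτ)) ≈ 1.2148.
Each bolus raises the concentration by D/Vd = 1448/274 ≈ 5.285 mcg/mL.
Cmax,ss = C₀/(1 − f) ≈ 5.285/0.8232 ≈ 6.420 mcg/mL.
One interval later, Cmin,ss = Cmax,ss·e^(−kτ) ≈ 6.420 × 0.1768 ≈ 1.135 mcg/mL.
Trough 1.1 mcg/mL vs MEC 1 mcg/mL: adequate.

1.1 mcg/mL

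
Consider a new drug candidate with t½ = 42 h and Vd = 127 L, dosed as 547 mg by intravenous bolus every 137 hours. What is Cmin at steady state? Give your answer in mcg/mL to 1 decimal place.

0.5 mcg/mL

τ/t½ = 137/42 ≈ 3.2619, so fraction remaining f = (1/2)^(137/42) ≈ 0.1042.
Accumulation ratio R = 1/(1 − f) ≈ 1/0.8958 ≈ 1.1163.
Each bolus raises the concentration by D/Vd = 547/127 ≈ 4.307 mcg/mL.
Cmax,ss = C₀/(1 − f) ≈ 4.307/0.8958 ≈ 4.808 mcg/mL.
Steady-state trough Cmin,ss = Cmax,ss·f ≈ 4.808 × 0.1042 ≈ 0.501 mcg/mL.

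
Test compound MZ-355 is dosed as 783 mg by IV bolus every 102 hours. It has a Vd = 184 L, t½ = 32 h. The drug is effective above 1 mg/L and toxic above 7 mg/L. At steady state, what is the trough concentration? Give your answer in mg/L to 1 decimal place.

0.5 mg/L

τ/t½ = 102/32 ≈ 3.1875, so fraction remaining f = (1/2)^(102/32) ≈ 0.1098.
At steady state, accumulation factor R = 1/(1 − e^(−kτ)) ≈ 1.1233.
Each bolus raises the concentration by D/Vd = 783/184 ≈ 4.255 mg/L.
Steady-state peak Cmax,ss = C₀·R ≈ 4.255 × 1.1233 ≈ 4.780 mg/L.
Steady-state trough Cmin,ss = Cmax,ss·f ≈ 4.780 × 0.1098 ≈ 0.525 mg/L.
Trough 0.5 mg/L vs MEC 1 mg/L: subtherapeutic.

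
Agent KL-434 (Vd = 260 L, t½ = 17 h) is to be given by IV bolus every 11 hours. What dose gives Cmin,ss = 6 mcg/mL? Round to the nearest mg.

τ/t½ = 11/17 ≈ 0.64706, so f = (1/2)^(11/17) ≈ 0.638581.
Cmin,ss = (D/Vd)·f/(1−f), so D = Cmin,ss·Vd·(1−f)/f.
D = 6 × 260 × (1−f)/f ≈ 6 × 260 × 0.56597 ≈ 882.91 mg.

883 mg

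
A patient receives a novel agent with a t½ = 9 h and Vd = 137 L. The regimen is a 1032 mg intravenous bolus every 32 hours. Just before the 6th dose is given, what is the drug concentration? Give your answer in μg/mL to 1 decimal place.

f = (1/2)^(τ/t½) = (1/2)^(32/9) ≈ 0.0850.
C₀ = D/Vd = 1032/137 ≈ 7.533 μg/mL.
Before the 6th dose, 5 doses have been given. Superposition: Cmin = C₀·(f + f² + … + f^5).
≈ 7.533 × (0.0850 + 0.0072 + 0.0006 + 0.0001 + 0.0000) ≈ 7.533 × 0.0929 ≈ 0.700 μg/mL.

0.7 μg/mL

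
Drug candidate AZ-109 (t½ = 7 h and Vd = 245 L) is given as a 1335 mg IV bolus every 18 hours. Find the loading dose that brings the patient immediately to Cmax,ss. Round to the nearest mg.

f = (1/2)^(18/7) ≈ 0.168238; accumulation ratio R = 1/(1−f) ≈ 1.20227.
Loading dose to hit Cmax,ss on first dose: D_load = D_maint·R ≈ 1335 × 1.20227 ≈ 1605.03 mg.

1605 mg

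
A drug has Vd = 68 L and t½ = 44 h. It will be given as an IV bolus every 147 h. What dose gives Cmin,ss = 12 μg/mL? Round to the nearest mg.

7452 mg

τ/t½ = 147/44 ≈ 3.3409, so f = (1/2)^(147/44) ≈ 0.098693.
Cmin,ss = (D/Vd)·f/(1−f), so D = Cmin,ss·Vd·(1−f)/f.
D = 12 × 68 × (1−f)/f ≈ 12 × 68 × 9.13243 ≈ 7452.06 mg.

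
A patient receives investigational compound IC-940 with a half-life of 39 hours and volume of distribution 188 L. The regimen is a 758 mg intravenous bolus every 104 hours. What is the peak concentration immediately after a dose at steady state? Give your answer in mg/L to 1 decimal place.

4.8 mg/L

Over one 104-h interval, 104/39 ≈ 2.6667 half-lives elapse, leaving f ≈ 0.1575 of each dose.
Accumulation ratio R = 1/(1 − f) ≈ 1/0.8425 ≈ 1.1869.
Each bolus raises the concentration by D/Vd = 758/188 ≈ 4.032 mg/L.
Steady-state peak Cmax,ss = C₀·R ≈ 4.032 × 1.1869 ≈ 4.786 mg/L.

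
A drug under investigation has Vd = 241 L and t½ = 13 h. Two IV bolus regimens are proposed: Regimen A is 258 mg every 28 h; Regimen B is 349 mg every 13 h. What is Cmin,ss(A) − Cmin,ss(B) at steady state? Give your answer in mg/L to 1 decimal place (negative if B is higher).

Regimen A: f = (1/2)^(28/13) ≈ 0.2247; Cmin,ss = (258/241)·f/(1−f) ≈ 0.310 mg/L.
Regimen B: f = (1/2)^(13/13) ≈ 0.5000; Cmin,ss = (349/241)·f/(1−f) ≈ 1.448 mg/L.
Difference ≈ 0.310 − 1.448 ≈ -1.138 mg/L.

-1.1 mg/L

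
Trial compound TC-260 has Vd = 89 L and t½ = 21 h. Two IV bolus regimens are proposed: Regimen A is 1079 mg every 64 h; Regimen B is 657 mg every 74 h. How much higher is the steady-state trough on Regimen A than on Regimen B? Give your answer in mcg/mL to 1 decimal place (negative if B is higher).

Regimen A: f = (1/2)^(64/21) ≈ 0.1209; Cmin,ss = (1079/89)·f/(1−f) ≈ 1.667 mcg/mL.
Regimen B: f = (1/2)^(74/21) ≈ 0.0869; Cmin,ss = (657/89)·f/(1−f) ≈ 0.703 mcg/mL.
Difference ≈ 1.667 − 0.703 ≈ 0.964 mcg/mL.

1.0 mcg/mL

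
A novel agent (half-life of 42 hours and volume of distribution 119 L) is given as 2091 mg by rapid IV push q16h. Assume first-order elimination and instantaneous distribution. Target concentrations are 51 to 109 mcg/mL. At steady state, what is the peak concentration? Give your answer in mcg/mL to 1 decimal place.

τ/t½ = 16/42 ≈ 0.38095, so fraction remaining f = (1/2)^(16/42) ≈ 0.7679.
Accumulation ratio R = 1/(1 − f) ≈ 1/0.2321 ≈ 4.3085.
Single-dose peak C₀ = D/Vd = 2091/119 ≈ 17.571 mcg/mL.
Steady-state peak Cmax,ss = C₀·R ≈ 17.571 × 4.3085 ≈ 75.705 mcg/mL.
Peak 75.7 mcg/mL vs MTC 109 mcg/mL: below toxic threshold.

75.7 mcg/mL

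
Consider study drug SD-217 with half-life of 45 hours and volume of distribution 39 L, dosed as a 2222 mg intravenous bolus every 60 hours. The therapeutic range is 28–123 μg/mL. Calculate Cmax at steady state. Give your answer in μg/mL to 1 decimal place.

94.5 μg/mL

k = ln2/t½ = ln2/45 ≈ 0.015403 h⁻¹; fraction remaining f = e^(−kτ) = e^(−0.015403×60) ≈ 0.3969.
At steady state, accumulation factor R = 1/(1 − e^(−kτ)) ≈ 1.6581.
Each bolus raises the concentration by D/Vd = 2222/39 ≈ 56.974 μg/mL.
Steady-state peak Cmax,ss = C₀·R ≈ 56.974 × 1.6581 ≈ 94.469 μg/mL.
Peak 94.5 μg/mL vs MTC 123 μg/mL: below toxic threshold.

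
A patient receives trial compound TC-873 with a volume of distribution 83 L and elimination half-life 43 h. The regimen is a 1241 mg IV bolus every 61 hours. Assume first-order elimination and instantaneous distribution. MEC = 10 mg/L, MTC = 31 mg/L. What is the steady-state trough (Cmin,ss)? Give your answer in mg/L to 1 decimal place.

τ/t½ = 61/43 ≈ 1.4186, so fraction remaining f = (1/2)^(61/43) ≈ 0.3741.
Single-dose peak C₀ = D/Vd = 1241/83 ≈ 14.952 mg/L.
Steady-state trough Cmin,ss = C₀·f/(1−f) ≈ 14.952 × 0.3741/0.6259 ≈ 8.937 mg/L.
Trough 8.9 mg/L vs MEC 10 mg/L: subtherapeutic.

8.9 mg/L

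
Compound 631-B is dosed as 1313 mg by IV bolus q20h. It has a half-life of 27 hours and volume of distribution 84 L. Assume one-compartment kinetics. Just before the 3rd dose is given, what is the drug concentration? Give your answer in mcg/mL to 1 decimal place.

f = (1/2)^(τ/t½) = (1/2)^(20/27) ≈ 0.5984.
C₀ = D/Vd = 1313/84 ≈ 15.631 mcg/mL.
Before the 3rd dose, 2 doses have been given. Superposition: Cmin = C₀·(f + f²).
≈ 15.631 × (0.5984 + 0.3581) ≈ 15.631 × 0.9565 ≈ 14.951 mcg/mL.

15.0 mcg/mL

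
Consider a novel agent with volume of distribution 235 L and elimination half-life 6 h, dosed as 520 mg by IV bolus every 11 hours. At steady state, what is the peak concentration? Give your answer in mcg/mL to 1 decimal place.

Over one 11-h interval, 11/6 ≈ 1.8333 half-lives elapse, leaving f ≈ 0.2806 of each dose.
At steady state, accumulation factor R = 1/(1 − e^(−kτ)) ≈ 1.3900.
Each bolus raises the concentration by D/Vd = 520/235 ≈ 2.213 mcg/mL.
Steady-state peak Cmax,ss = C₀·R ≈ 2.213 × 1.3900 ≈ 3.076 mcg/mL.

3.1 mcg/mL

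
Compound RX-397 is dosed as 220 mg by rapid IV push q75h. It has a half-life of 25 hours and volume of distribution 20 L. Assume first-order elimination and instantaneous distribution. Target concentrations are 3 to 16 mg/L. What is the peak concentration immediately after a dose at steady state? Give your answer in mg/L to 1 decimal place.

τ = 75 h = 3 half-lives, so f = (1/2)^3 = 0.125.
Accumulation ratio R = 1/(1 − f) = 1/0.875 = 8/7.
Single-dose peak C₀ = D/Vd = 220/20 = 11 mg/L.
Steady-state peak Cmax,ss = C₀·R = 11 × 8/7 ≈ 12.571 mg/L.
Peak 12.6 mg/L vs MTC 16 mg/L: below toxic threshold.

12.6 mg/L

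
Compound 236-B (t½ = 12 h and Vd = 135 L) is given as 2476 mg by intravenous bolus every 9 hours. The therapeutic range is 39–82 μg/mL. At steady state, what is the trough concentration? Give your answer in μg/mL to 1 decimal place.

26.9 μg/mL

Over one 9-h interval, 9/12 ≈ 0.75 half-lives elapse, leaving f ≈ 0.5946 of each dose.
Accumulation ratio R = 1/(1 − f) ≈ 1/0.4054 ≈ 2.4667.
Each bolus raises the concentration by D/Vd = 2476/135 ≈ 18.341 μg/mL.
Cmax,ss = C₀/(1 − f) ≈ 18.341/0.4054 ≈ 45.242 μg/mL.
One interval later, Cmin,ss = Cmax,ss·e^(−kτ) ≈ 45.242 × 0.5946 ≈ 26.901 μg/mL.
Trough 26.9 μg/mL vs MEC 39 μg/mL: subtherapeutic.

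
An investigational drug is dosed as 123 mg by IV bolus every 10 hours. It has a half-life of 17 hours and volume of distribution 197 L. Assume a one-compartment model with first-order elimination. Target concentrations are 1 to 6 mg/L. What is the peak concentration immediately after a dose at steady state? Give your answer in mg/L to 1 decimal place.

1.9 mg/L

τ/t½ = 10/17 ≈ 0.58824, so fraction remaining f = (1/2)^(10/17) ≈ 0.6652.
At steady state, accumulation factor R = 1/(1 − e^(−kτ)) ≈ 2.9869.
Each bolus raises the concentration by D/Vd = 123/197 ≈ 0.624 mg/L.
Steady-state peak Cmax,ss = C₀·R ≈ 0.624 × 2.9869 ≈ 1.864 mg/L.
Peak 1.9 mg/L vs MTC 6 mg/L: below toxic threshold.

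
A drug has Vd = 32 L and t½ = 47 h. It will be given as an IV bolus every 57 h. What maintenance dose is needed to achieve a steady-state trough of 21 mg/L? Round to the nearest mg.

τ/t½ = 57/47 ≈ 1.2128, so f = (1/2)^(57/47) ≈ 0.431441.
Cmin,ss = (D/Vd)·f/(1−f), so D = Cmin,ss·Vd·(1−f)/f.
D = 21 × 32 × (1−f)/f ≈ 21 × 32 × 1.31781 ≈ 885.57 mg.

886 mg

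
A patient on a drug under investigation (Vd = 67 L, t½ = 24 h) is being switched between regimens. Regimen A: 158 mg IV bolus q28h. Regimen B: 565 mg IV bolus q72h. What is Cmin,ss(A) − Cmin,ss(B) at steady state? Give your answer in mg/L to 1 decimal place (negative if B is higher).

Regimen A: f = (1/2)^(28/24) ≈ 0.4454; Cmin,ss = (158/67)·f/(1−f) ≈ 1.894 mg/L.
Regimen B: f = (1/2)^(72/24) ≈ 0.1250; Cmin,ss = (565/67)·f/(1−f) ≈ 1.205 mg/L.
Difference ≈ 1.894 − 1.205 ≈ 0.689 mg/L.

0.7 mg/L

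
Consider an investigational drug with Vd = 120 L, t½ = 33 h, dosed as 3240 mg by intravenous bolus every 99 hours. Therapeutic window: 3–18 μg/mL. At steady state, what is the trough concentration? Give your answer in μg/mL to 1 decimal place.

3.9 μg/mL

τ = 99 h = 3 half-lives, so f = (1/2)^3 = 0.125.
At steady state, R = 1/(1 − 0.125) = 8/7.
Single-dose peak C₀ = D/Vd = 3240/120 = 27 μg/mL.
Steady-state peak Cmax,ss = C₀·R = 27 × 8/7 ≈ 30.857 μg/mL.
Steady-state trough Cmin,ss = Cmax,ss·f ≈ 30.857 × 0.125 ≈ 3.857 μg/mL.
Trough 3.9 μg/mL vs MEC 3 μg/mL: adequate.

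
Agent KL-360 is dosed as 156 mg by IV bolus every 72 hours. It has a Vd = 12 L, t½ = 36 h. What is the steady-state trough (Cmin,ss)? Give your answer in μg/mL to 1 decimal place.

The dosing interval is 2 half-lives, so f = 2^(−2) = 0.25.
Accumulation ratio R = 1/(1 − f) = 1/0.75 = 4/3.
Single-dose peak C₀ = D/Vd = 156/12 = 13 μg/mL.
Steady-state peak Cmax,ss = C₀·R = 13 × 4/3 ≈ 17.333 μg/mL.
Steady-state trough Cmin,ss = Cmax,ss·f ≈ 17.333 × 0.25 ≈ 4.333 μg/mL.

4.3 μg/mL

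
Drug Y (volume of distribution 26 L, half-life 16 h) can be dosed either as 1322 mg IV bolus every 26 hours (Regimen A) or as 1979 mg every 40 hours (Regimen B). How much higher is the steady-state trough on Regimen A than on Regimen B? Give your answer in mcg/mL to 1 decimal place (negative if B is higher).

8.0 mcg/mL

Regimen A: f = (1/2)^(26/16) ≈ 0.3242; Cmin,ss = (1322/26)·f/(1−f) ≈ 24.392 mcg/mL.
Regimen B: f = (1/2)^(40/16) ≈ 0.1768; Cmin,ss = (1979/26)·f/(1−f) ≈ 16.347 mcg/mL.
Difference ≈ 24.392 − 16.347 ≈ 8.045 mcg/mL.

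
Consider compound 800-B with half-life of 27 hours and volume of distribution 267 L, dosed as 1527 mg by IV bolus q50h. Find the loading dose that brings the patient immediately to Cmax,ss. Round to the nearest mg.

f = (1/2)^(50/27) ≈ 0.277037; accumulation ratio R = 1/(1−f) ≈ 1.38320.
Loading dose to hit Cmax,ss on first dose: D_load = D_maint·R ≈ 1527 × 1.38320 ≈ 2112.15 mg.

2112 mg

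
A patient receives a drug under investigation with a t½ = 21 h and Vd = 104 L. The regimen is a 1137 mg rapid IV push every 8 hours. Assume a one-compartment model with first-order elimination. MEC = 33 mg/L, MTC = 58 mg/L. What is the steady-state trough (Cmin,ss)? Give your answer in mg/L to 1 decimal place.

Over one 8-h interval, 8/21 ≈ 0.38095 half-lives elapse, leaving f ≈ 0.7679 of each dose.
Each bolus raises the concentration by D/Vd = 1137/104 ≈ 10.933 mg/L.
Steady-state trough Cmin,ss = C₀·f/(1−f) ≈ 10.933 × 0.7679/0.2321 ≈ 36.172 mg/L.
Trough 36.2 mg/L vs MEC 33 mg/L: adequate.

36.2 mg/L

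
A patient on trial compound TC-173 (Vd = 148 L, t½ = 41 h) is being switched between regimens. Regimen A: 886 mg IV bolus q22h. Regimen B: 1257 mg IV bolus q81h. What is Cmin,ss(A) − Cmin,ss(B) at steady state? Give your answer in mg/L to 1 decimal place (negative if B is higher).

10.4 mg/L

Regimen A: f = (1/2)^(22/41) ≈ 0.6894; Cmin,ss = (886/148)·f/(1−f) ≈ 13.287 mg/L.
Regimen B: f = (1/2)^(81/41) ≈ 0.2543; Cmin,ss = (1257/148)·f/(1−f) ≈ 2.896 mg/L.
Difference ≈ 13.287 − 2.896 ≈ 10.391 mg/L.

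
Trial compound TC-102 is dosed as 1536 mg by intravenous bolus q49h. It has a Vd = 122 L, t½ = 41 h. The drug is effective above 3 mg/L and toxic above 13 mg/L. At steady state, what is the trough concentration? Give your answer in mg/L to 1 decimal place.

9.8 mg/L

Over one 49-h interval, 49/41 ≈ 1.1951 half-lives elapse, leaving f ≈ 0.4367 of each dose.
At steady state, accumulation factor R = 1/(1 − e^(−kτ)) ≈ 1.7753.
Each bolus raises the concentration by D/Vd = 1536/122 ≈ 12.590 mg/L.
Steady-state peak Cmax,ss = C₀·R ≈ 12.590 × 1.7753 ≈ 22.351 mg/L.
Steady-state trough Cmin,ss = Cmax,ss·f ≈ 22.351 × 0.4367 ≈ 9.761 mg/L.
Trough 9.8 mg/L vs MEC 3 mg/L: adequate.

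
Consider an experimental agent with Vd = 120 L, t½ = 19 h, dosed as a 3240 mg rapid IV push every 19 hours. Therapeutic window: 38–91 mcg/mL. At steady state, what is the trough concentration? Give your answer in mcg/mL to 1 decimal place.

τ = 19 h = 1 half-life, so f = (1/2)^1 = 0.5.
Accumulation ratio R = 1/(1 − f) = 1/0.5 = 2/1.
Single-dose peak C₀ = D/Vd = 3240/120 = 27 mcg/mL.
Steady-state peak Cmax,ss = C₀·R = 27 × 2/1 ≈ 54.000 mcg/mL.
Steady-state trough Cmin,ss = Cmax,ss·f ≈ 54.000 × 0.5 ≈ 27.000 mcg/mL.
Trough 27.0 mcg/mL vs MEC 38 mcg/mL: subtherapeutic.

27.0 mcg/mL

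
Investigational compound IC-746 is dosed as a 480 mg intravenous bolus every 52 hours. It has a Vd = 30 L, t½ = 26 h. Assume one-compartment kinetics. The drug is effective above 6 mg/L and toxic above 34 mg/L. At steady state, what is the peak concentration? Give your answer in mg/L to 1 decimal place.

21.3 mg/L

τ = 52 h = 2 half-lives, so f = (1/2)^2 = 0.25.
Accumulation ratio R = 1/(1 − f) = 1/0.75 = 4/3.
Single-dose peak C₀ = D/Vd = 480/30 = 16 mg/L.
Steady-state peak Cmax,ss = C₀·R = 16 × 4/3 ≈ 21.333 mg/L.
Peak 21.3 mg/L vs MTC 34 mg/L: below toxic threshold.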